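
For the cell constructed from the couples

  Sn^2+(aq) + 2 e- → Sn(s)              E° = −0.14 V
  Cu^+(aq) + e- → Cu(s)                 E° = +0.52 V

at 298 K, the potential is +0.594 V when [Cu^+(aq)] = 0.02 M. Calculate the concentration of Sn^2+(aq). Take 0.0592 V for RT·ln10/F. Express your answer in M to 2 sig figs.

With Cu⁺/Cu at the cathode and Sn²⁺/Sn at the anode, E°cell = +0.52 − (−0.14) = +0.66 V (n = 2).
Since E = E° − (0.0592/n)·log Q, log Q = n(E° − E)/0.0592 = 2.230.
Balancing electrons gives 2 Cu^+(aq) + Sn(s) → 2 Cu(s) + Sn^2+(aq); thus Q = [Sn^2+(aq)] / [Cu^+(aq)]^2.
Solving for the unknown gives log [Sn^2+(aq)] = −1.168, so [Sn^2+(aq)] ≈ 0.068 M.

0.068 M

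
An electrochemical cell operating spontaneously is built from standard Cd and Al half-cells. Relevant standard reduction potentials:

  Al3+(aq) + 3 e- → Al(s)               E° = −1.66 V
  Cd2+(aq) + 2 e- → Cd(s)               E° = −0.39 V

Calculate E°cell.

+1.27 V

Of the two couples in this cell, the one with the more positive reduction potential is reduced at the cathode: here that is Cd²⁺/Cd (−0.39 V); Al³⁺/Al (−1.66 V) is the anode.
E°cell = E°(cathode) − E°(anode) = −0.39 − (−1.66) = +1.27 V.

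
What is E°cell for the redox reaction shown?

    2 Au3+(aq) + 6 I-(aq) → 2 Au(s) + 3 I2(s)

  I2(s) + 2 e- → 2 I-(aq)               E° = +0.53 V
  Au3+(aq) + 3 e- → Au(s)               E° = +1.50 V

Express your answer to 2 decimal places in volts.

Au3+(aq) gains electrons, so the Au³⁺/Au couple is the cathode; the I₂/I⁻ couple is the anode.
E°cell = E°(cathode) − E°(anode) = +1.50 − (+0.53) = +0.97 V.

+0.97 V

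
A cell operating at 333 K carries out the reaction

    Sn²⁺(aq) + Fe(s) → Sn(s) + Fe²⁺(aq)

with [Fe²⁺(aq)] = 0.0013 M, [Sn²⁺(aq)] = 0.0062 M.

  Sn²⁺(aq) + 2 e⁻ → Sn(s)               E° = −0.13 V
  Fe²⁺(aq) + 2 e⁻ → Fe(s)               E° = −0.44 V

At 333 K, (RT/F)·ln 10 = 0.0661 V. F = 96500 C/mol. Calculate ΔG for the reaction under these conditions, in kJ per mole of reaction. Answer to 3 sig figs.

−64.2 kJ/mol

The standard cell potential is −0.13 − (−0.44) = +0.31 V, with n = 2 electrons in the balanced equation.
Here Q = [Fe²⁺(aq)] / [Sn²⁺(aq)] = 0.21 (log Q = −0.678), giving E = +0.31 − (0.0661/2)·(−0.678) = +0.3324 V.
ΔG = −nFE = −(2)(96500)(+0.3324) J/mol = −64.2 kJ/mol.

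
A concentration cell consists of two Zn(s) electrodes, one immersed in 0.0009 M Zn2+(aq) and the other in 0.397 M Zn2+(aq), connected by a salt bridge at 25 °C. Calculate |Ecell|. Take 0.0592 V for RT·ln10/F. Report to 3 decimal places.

0.078 V

For a concentration cell E°cell = 0, since both electrodes use the same couple.
The compartment with the higher Zn2+(aq) concentration (0.397 M) acts as the cathode; ions are reduced there and produced at the dilute (0.0009 M) anode.
With n = 2, Ecell = −(0.0592/2)·log([dilute]/[conc]) = −(0.0592/2)·log(0.0009/0.397) = +0.078 V.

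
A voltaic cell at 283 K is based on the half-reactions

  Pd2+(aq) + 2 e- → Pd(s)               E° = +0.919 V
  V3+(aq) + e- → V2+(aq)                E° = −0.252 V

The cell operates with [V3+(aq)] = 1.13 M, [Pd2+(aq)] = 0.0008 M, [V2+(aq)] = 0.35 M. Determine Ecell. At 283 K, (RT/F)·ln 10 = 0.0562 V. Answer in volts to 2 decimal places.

+1.06 V

Since E°(Pd²⁺/Pd) > E°(V³⁺/V²⁺), Pd²⁺/Pd serves as the cathode.
E°cell = E°cat − E°an = +0.919 − (−0.252) = +1.171 V; n = 2.
The balanced reaction is Pd2+(aq) + 2 V2+(aq) → Pd(s) + 2 V3+(aq), so Q = [V3+(aq)]^2 / ([Pd2+(aq)]·[V2+(aq)]^2) = 1.3×10^4 and log Q = 4.115.
By the Nernst equation, E = +1.171 − (0.0562/2)·(4.115) = +1.06 V.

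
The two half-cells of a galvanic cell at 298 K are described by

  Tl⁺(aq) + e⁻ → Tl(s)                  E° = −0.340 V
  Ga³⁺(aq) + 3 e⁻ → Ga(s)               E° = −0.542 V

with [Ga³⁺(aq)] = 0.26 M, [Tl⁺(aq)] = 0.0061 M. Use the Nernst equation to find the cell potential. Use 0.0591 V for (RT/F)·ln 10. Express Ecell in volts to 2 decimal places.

The Tl⁺/Tl couple has the more positive E°, so it is the cathode; Ga³⁺/Ga is the anode.
The standard potential is −0.340 − (−0.542) = +0.202 V and the balanced reaction transfers n = 3 electrons.
Balancing gives 3 Tl⁺(aq) + Ga(s) → 3 Tl(s) + Ga³⁺(aq); hence Q = [Ga³⁺(aq)] / [Tl⁺(aq)]^3 = 1.15×10^6 (log Q = 6.059).
Applying E = E° − (RT ln10/nF)·log Q gives +0.202 − (0.0591/3)(6.059) = +0.08 V.

+0.08 V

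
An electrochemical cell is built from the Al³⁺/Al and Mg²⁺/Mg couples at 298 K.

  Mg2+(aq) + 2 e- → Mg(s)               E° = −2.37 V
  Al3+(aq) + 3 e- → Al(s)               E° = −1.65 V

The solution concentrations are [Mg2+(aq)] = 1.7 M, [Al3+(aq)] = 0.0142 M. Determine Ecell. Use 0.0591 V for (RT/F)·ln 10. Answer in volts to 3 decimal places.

The Al³⁺/Al couple has the more positive E°, so it is the cathode; Mg²⁺/Mg is the anode.
E°cell = −1.65 − (−2.37) = +0.72 V, with n = 6 electrons transferred.
The balanced reaction is 2 Al3+(aq) + 3 Mg(s) → 2 Al(s) + 3 Mg2+(aq), so Q = [Mg2+(aq)]^3 / [Al3+(aq)]^2 = 2.44×10^4 and log Q = 4.387.
By the Nernst equation, E = +0.72 − (0.0591/6)·(4.387) = +0.677 V.

+0.677 V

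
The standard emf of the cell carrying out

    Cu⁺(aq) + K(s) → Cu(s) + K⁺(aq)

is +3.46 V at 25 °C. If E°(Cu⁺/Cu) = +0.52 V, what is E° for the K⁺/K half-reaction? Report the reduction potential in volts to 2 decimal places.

In the reaction as written the Cu⁺/Cu couple is reduced (cathode) and K⁺/K is oxidized (anode), so E°cell = E°(Cu⁺/Cu) − E°(K⁺/K).
E°(K⁺/K) = E°(cathode) − E°cell = +0.52 − (+3.46) = −2.94 V.

−2.94 V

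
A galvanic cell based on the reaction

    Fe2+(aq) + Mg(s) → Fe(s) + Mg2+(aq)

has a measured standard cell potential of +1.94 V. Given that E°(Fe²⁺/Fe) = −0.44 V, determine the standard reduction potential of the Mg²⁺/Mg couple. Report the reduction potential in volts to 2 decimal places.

−2.38 V

In the reaction as written the Fe²⁺/Fe couple is reduced (cathode) and Mg²⁺/Mg is oxidized (anode), so E°cell = E°(Fe²⁺/Fe) − E°(Mg²⁺/Mg).
E°(Mg²⁺/Mg) = E°(cathode) − E°cell = −0.44 − (+1.94) = −2.38 V.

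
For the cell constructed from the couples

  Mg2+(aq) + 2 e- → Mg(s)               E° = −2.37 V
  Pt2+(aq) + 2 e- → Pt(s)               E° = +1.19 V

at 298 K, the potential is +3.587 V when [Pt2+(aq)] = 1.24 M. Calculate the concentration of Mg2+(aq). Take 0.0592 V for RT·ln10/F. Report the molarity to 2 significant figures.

Pt²⁺/Pt is the cathode (higher E°); E°cell = +1.19 − (−2.37) = +3.56 V with n = 2.
Since E = E° − (0.0592/n)·log Q, log Q = n(E° − E)/0.0592 = −0.912.
Balancing electrons gives Pt2+(aq) + Mg(s) → Pt(s) + Mg2+(aq); thus Q = [Mg2+(aq)] / [Pt2+(aq)].
Substituting the known concentrations and solving, log [Mg2+(aq)] = −0.819 and [Mg2+(aq)] = 0.15 M.

0.15 M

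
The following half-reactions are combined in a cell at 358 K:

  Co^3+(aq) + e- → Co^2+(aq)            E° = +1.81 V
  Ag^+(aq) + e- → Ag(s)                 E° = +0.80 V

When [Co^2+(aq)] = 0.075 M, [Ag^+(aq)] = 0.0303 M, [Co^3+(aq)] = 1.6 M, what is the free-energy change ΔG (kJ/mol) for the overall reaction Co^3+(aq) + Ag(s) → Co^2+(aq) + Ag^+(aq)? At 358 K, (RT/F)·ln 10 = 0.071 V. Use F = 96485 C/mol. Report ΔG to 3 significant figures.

−117 kJ/mol

The standard cell potential is +1.81 − (+0.80) = +1.01 V, with n = 1 electron in the balanced equation.
Here Q = ([Co^2+(aq)]·[Ag^+(aq)]) / [Co^3+(aq)] = 0.00142 (log Q = −2.848), giving E = +1.01 − (0.071/1)·(−2.848) = +1.2122 V.
Then ΔG = −nFE = −1 × 96485 × +1.2122 J/mol = −117 kJ/mol.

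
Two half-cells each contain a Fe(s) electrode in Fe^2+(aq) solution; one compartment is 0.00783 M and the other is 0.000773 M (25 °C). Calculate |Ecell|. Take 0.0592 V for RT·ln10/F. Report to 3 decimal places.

For a concentration cell E°cell = 0, since both electrodes use the same couple.
The compartment with the higher Fe^2+(aq) concentration (0.00783 M) acts as the cathode; ions are reduced there and produced at the dilute (0.000773 M) anode.
With n = 2, Ecell = −(0.0592/2)·log([dilute]/[conc]) = −(0.0592/2)·log(0.000773/0.00783) = +0.030 V.

0.030 V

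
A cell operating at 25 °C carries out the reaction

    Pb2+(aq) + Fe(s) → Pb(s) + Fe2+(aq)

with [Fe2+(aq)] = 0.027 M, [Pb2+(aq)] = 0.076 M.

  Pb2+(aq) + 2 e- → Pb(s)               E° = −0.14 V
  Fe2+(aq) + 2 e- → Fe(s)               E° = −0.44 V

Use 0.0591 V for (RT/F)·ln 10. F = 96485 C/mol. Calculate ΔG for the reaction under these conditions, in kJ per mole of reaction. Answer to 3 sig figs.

The standard cell potential is −0.14 − (−0.44) = +0.30 V, with n = 2 electrons in the balanced equation.
Here Q = [Fe2+(aq)] / [Pb2+(aq)] = 0.355 (log Q = −0.449), giving E = +0.30 − (0.0591/2)·(−0.449) = +0.3133 V.
ΔG = −nFE = −(2)(96485)(+0.3133) J/mol = −60.5 kJ/mol.

−60.5 kJ/mol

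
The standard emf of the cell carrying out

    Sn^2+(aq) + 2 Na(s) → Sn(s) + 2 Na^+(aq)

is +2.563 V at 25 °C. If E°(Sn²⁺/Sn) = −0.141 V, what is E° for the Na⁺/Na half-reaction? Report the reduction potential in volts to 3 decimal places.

−2.704 V

In the reaction as written the Sn²⁺/Sn couple is reduced (cathode) and Na⁺/Na is oxidized (anode), so E°cell = E°(Sn²⁺/Sn) − E°(Na⁺/Na).
E°(Na⁺/Na) = E°(cathode) − E°cell = −0.141 − (+2.563) = −2.704 V.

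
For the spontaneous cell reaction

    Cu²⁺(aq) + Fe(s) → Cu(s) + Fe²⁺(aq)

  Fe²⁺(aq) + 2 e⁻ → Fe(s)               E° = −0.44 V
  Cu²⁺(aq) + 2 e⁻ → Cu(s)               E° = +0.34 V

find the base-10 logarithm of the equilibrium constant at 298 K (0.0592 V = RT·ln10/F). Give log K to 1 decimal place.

The Cu²⁺/Cu couple is reduced (cathode); E°cell = +0.34 − (−0.44) = +0.78 V with n = 2.
At equilibrium E = 0, so log K = nE°cell / 0.0592 = (2)(+0.78) / 0.0592 = 26.4.

log K = 26.4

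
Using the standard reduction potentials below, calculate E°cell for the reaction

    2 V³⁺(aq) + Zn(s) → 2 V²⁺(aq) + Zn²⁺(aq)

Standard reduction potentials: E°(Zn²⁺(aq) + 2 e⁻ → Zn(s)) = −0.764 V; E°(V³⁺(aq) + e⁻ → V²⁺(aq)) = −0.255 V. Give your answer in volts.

+0.509 V

V³⁺(aq) gains electrons, so the V³⁺/V²⁺ couple is the cathode; the Zn²⁺/Zn couple is the anode.
E°cell = E°(cathode) − E°(anode) = −0.255 − (−0.764) = +0.509 V.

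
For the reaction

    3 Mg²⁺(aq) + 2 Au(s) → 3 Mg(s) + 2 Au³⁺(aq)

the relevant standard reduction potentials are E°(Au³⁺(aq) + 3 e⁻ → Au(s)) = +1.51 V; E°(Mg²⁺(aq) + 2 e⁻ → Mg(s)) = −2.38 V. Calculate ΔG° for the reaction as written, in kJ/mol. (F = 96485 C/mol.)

In the reaction as written Mg²⁺(aq) is reduced, so the Mg²⁺/Mg couple is the cathode and Au³⁺/Au is the anode.
E°cell = −2.38 − (+1.51) = −3.89 V; balancing electrons gives n = 6.
ΔG° = −nFE°cell = −(6)(96485)(−3.89) J/mol = +2252 kJ/mol.

+2252 kJ/mol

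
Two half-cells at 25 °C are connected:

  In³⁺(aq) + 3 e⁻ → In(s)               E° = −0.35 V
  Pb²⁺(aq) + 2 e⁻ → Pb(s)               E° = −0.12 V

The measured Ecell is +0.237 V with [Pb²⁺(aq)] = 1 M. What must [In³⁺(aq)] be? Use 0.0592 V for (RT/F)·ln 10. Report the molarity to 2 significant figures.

The Pb²⁺/Pb couple has the larger reduction potential, so it is the cathode: E°cell = −0.12 − (−0.35) = +0.23 V and n = 6.
Since E = E° − (0.0592/n)·log Q, log Q = n(E° − E)/0.0592 = −0.709.
For 3 Pb²⁺(aq) + 2 In(s) → 3 Pb(s) + 2 In³⁺(aq), the reaction quotient is Q = [In³⁺(aq)]^2 / [Pb²⁺(aq)]^3.
Isolating [In³⁺(aq)] in Q = 10^{−0.709} yields log [In³⁺(aq)] = −0.354, i.e. 0.44 M.

0.44 M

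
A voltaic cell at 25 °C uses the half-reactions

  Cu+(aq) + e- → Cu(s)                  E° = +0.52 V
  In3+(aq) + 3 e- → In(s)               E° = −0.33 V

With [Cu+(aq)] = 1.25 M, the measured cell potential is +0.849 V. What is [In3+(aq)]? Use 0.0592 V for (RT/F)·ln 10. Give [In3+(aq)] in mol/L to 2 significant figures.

2.2 M

The Cu⁺/Cu couple has the larger reduction potential, so it is the cathode: E°cell = +0.52 − (−0.33) = +0.85 V and n = 3.
From the Nernst equation, log Q = n(E° − E)/0.0592 = 3·(+0.85 − (+0.849))/0.0592 = 0.051.
The balanced reaction is 3 Cu+(aq) + In(s) → 3 Cu(s) + In3+(aq), so Q = [In3+(aq)] / [Cu+(aq)]^3.
Solving for the unknown gives log [In3+(aq)] = 0.342, so [In3+(aq)] ≈ 2.2 M.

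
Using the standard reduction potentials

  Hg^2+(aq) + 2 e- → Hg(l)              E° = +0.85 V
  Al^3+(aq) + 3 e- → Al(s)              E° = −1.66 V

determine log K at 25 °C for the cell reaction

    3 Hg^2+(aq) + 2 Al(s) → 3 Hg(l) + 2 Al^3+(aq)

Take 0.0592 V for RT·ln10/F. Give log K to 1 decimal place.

The Hg²⁺/Hg couple is reduced (cathode); E°cell = +0.85 − (−1.66) = +2.51 V with n = 6.
At equilibrium E = 0, so log K = nE°cell / 0.0592 = (6)(+2.51) / 0.0592 = 254.4.

log K = 254.4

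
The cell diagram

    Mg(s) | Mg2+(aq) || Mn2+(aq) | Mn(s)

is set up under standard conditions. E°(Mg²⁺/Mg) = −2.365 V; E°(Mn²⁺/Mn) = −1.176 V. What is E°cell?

+1.189 V

By convention the left-hand electrode in cell notation is the anode (oxidation) and the right-hand electrode is the cathode (reduction).
E°cell = E°(right) − E°(left) = −1.176 − (−2.365) = +1.189 V.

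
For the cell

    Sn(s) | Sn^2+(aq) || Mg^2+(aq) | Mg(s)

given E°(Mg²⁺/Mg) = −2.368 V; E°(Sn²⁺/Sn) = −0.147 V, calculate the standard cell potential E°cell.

−2.221 V

By convention the left-hand electrode in cell notation is the anode (oxidation) and the right-hand electrode is the cathode (reduction).
E°cell = E°(right) − E°(left) = −2.368 − (−0.147) = −2.221 V.
The negative sign shows that, as written, the cell would require an external voltage to drive the reaction.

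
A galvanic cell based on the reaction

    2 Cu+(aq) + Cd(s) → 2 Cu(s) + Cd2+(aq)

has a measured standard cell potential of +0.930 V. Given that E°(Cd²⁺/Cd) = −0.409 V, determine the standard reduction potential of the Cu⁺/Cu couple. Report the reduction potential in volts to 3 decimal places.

+0.521 V

In the reaction as written the Cu⁺/Cu couple is reduced (cathode) and Cd²⁺/Cd is oxidized (anode), so E°cell = E°(Cu⁺/Cu) − E°(Cd²⁺/Cd).
E°(Cu⁺/Cu) = E°cell + E°(anode) = +0.930 + (−0.409) = +0.521 V.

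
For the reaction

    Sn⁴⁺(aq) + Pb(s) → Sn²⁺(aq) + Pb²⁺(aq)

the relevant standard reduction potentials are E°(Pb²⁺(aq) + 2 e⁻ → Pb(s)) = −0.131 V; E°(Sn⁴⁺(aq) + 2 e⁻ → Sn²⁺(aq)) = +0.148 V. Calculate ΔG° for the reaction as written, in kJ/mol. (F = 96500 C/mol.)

In the reaction as written Sn⁴⁺(aq) is reduced, so the Sn⁴⁺/Sn²⁺ couple is the cathode and Pb²⁺/Pb is the anode.
E°cell = +0.148 − (−0.131) = +0.279 V; balancing electrons gives n = 2.
ΔG° = −nFE°cell = −(2)(96500)(+0.279) J/mol = −53.8 kJ/mol.

−53.8 kJ/mol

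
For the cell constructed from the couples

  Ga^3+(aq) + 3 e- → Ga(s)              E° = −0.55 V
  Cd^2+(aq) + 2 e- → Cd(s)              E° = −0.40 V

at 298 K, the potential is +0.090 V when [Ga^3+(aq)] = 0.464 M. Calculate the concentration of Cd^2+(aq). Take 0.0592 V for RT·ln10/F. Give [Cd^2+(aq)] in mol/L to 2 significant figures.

The Cd²⁺/Cd couple has the larger reduction potential, so it is the cathode: E°cell = −0.40 − (−0.55) = +0.15 V and n = 6.
Rearranging E = E° − (0.0592/n)·log Q gives log Q = 6(+0.15 − (+0.090))/0.0592 = 6.081.
Balancing electrons gives 3 Cd^2+(aq) + 2 Ga(s) → 3 Cd(s) + 2 Ga^3+(aq); thus Q = [Ga^3+(aq)]^2 / [Cd^2+(aq)]^3.
Isolating [Cd^2+(aq)] in Q = 10^{6.081} yields log [Cd^2+(aq)] = −2.249, i.e. 0.0056 M.

0.0056 M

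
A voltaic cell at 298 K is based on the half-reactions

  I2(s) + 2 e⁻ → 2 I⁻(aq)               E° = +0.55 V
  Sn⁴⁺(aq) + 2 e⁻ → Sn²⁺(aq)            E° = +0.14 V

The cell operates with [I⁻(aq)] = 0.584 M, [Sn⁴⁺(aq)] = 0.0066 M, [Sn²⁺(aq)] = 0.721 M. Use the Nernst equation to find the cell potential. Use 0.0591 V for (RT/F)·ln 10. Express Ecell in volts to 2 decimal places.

The I₂/I⁻ couple has the more positive E°, so it is the cathode; Sn⁴⁺/Sn²⁺ is the anode.
The standard potential is +0.55 − (+0.14) = +0.41 V and the balanced reaction transfers n = 2 electrons.
Balancing gives I2(s) + Sn²⁺(aq) → 2 I⁻(aq) + Sn⁴⁺(aq); hence Q = ([I⁻(aq)]^2·[Sn⁴⁺(aq)]) / [Sn²⁺(aq)] = 0.00312 (log Q = −2.506).
Applying E = E° − (RT ln10/nF)·log Q gives +0.41 − (0.0591/2)(−2.506) = +0.48 V.

+0.48 V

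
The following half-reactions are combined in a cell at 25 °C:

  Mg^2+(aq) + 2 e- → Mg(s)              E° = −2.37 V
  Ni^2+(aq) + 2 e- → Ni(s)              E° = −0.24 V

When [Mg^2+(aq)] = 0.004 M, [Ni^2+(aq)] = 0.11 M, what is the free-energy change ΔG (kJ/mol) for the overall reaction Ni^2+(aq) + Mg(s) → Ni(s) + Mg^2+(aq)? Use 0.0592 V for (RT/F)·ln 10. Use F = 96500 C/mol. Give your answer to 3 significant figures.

−419 kJ/mol

The standard cell potential is −0.24 − (−2.37) = +2.13 V, with n = 2 electrons in the balanced equation.
Here Q = [Mg^2+(aq)] / [Ni^2+(aq)] = 0.0364 (log Q = −1.439), giving E = +2.13 − (0.0592/2)·(−1.439) = +2.1726 V.
Finally ΔG = −nFE = −(2)(96500 C/mol)(+2.1726 V) = −419 kJ/mol.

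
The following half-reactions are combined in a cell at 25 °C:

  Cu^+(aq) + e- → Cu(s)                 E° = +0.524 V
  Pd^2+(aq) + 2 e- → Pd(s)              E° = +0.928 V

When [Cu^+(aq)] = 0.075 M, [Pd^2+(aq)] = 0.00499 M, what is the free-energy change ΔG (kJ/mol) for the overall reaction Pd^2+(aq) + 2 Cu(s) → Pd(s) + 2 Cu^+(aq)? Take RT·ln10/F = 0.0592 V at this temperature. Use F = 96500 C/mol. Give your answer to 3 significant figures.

−77.7 kJ/mol

With Pd²⁺/Pd reduced at the cathode, E°cell = +0.928 − (+0.524) = +0.404 V and n = 2.
Here Q = [Cu^+(aq)]^2 / [Pd^2+(aq)] = 1.13 (log Q = 0.052), giving E = +0.404 − (0.0592/2)·(0.052) = +0.4025 V.
ΔG = −nFE = −(2)(96500)(+0.4025) J/mol = −77.7 kJ/mol.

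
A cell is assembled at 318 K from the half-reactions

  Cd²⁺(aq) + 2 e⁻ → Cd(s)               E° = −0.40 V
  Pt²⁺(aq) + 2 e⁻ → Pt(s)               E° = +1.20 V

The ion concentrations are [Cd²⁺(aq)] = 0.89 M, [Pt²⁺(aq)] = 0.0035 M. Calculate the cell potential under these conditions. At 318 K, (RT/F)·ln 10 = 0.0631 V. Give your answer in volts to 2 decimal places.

The Pt²⁺/Pt couple has the more positive E°, so it is the cathode; Cd²⁺/Cd is the anode.
The standard potential is +1.20 − (−0.40) = +1.60 V and the balanced reaction transfers n = 2 electrons.
The balanced reaction is Pt²⁺(aq) + Cd(s) → Pt(s) + Cd²⁺(aq), so Q = [Cd²⁺(aq)] / [Pt²⁺(aq)] = 254 and log Q = 2.405.
E = E° − (0.0631/n)·log Q = +1.60 − (0.0631/2)(2.405) = +1.52 V.

+1.52 V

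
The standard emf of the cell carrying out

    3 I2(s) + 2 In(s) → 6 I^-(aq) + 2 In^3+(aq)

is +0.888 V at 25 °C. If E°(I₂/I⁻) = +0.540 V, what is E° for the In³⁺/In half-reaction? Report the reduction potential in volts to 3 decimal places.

In the reaction as written the I₂/I⁻ couple is reduced (cathode) and In³⁺/In is oxidized (anode), so E°cell = E°(I₂/I⁻) − E°(In³⁺/In).
E°(In³⁺/In) = E°(cathode) − E°cell = +0.540 − (+0.888) = −0.348 V.

−0.348 V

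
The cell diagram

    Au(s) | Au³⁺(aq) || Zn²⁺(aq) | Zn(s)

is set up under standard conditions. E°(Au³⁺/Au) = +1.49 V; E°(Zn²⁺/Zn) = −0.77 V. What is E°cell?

By convention the left-hand electrode in cell notation is the anode (oxidation) and the right-hand electrode is the cathode (reduction).
E°cell = E°(right) − E°(left) = −0.77 − (+1.49) = −2.26 V.
The negative sign shows that, as written, the cell would require an external voltage to drive the reaction.

−2.26 V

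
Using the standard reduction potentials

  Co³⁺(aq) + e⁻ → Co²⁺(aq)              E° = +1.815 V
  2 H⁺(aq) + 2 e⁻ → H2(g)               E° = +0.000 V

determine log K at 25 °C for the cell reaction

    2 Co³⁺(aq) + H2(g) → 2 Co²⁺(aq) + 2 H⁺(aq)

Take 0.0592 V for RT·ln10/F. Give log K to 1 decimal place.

log K = 61.3

The Co³⁺/Co²⁺ couple is reduced (cathode); E°cell = +1.815 − (+0.000) = +1.815 V with n = 2.
At equilibrium E = 0, so log K = nE°cell / 0.0592 = (2)(+1.815) / 0.0592 = 61.3.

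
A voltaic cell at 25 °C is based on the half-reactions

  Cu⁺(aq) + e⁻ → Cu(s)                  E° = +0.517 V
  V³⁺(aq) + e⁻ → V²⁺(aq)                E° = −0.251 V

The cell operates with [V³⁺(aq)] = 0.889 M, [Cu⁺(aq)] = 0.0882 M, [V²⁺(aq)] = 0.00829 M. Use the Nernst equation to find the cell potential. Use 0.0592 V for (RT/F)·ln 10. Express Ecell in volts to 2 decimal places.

+0.59 V

Cu⁺/Cu is reduced (cathode, E° = +0.517 V) and V³⁺/V²⁺ is oxidized (anode).
E°cell = E°cat − E°an = +0.517 − (−0.251) = +0.768 V; n = 1.
For the overall reaction Cu⁺(aq) + V²⁺(aq) → Cu(s) + V³⁺(aq), Q = [V³⁺(aq)] / ([Cu⁺(aq)]·[V²⁺(aq)]) = 1.22×10^3, giving log Q = 3.085.
Applying E = E° − (RT ln10/nF)·log Q gives +0.768 − (0.0592/1)(3.085) = +0.59 V.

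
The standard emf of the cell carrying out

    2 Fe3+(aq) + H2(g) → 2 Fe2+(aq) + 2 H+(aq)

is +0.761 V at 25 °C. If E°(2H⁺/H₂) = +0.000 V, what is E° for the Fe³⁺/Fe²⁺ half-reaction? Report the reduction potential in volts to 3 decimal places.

+0.761 V

In the reaction as written the Fe³⁺/Fe²⁺ couple is reduced (cathode) and 2H⁺/H₂ is oxidized (anode), so E°cell = E°(Fe³⁺/Fe²⁺) − E°(2H⁺/H₂).
E°(Fe³⁺/Fe²⁺) = E°cell + E°(anode) = +0.761 + (+0.000) = +0.761 V.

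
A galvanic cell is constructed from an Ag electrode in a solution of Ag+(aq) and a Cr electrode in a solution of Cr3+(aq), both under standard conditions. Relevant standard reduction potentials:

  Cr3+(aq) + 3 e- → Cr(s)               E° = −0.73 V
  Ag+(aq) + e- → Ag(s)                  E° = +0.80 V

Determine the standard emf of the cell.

The Ag⁺/Ag couple has the higher E°, so Ag ion is reduced (cathode) and Cr is oxidized (anode).
E°cell = E°(cathode) − E°(anode) = +0.80 − (−0.73) = +1.53 V.

+1.53 V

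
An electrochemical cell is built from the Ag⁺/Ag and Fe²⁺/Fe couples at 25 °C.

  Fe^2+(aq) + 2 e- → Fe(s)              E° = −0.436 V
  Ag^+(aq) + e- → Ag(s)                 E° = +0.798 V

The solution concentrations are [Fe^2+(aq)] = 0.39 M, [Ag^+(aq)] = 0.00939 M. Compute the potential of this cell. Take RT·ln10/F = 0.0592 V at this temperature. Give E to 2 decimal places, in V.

+1.13 V

Ag⁺/Ag is reduced (cathode, E° = +0.798 V) and Fe²⁺/Fe is oxidized (anode).
E°cell = +0.798 − (−0.436) = +1.234 V, with n = 2 electrons transferred.
The balanced reaction is 2 Ag^+(aq) + Fe(s) → 2 Ag(s) + Fe^2+(aq), so Q = [Fe^2+(aq)] / [Ag^+(aq)]^2 = 4.42×10^3 and log Q = 3.646.
E = E° − (0.0592/n)·log Q = +1.234 − (0.0592/2)(3.646) = +1.13 V.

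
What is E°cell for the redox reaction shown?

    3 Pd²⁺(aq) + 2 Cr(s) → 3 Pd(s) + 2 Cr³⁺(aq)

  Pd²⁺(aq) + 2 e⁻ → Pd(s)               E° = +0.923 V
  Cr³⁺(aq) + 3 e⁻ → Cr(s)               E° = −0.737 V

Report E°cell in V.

+1.660 V

In the reaction as written, Pd²⁺(aq) is reduced (cathode) and Cr³⁺(aq) is produced by oxidation at the anode.
E°cell = E°(cathode) − E°(anode) = +0.923 − (−0.737) = +1.660 V.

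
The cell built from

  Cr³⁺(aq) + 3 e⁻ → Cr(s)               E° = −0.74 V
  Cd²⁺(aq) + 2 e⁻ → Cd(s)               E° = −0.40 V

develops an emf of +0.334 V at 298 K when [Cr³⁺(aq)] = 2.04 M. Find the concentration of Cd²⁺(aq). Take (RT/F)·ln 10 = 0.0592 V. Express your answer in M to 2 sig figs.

Cd²⁺/Cd is the cathode (higher E°); E°cell = −0.40 − (−0.74) = +0.34 V with n = 6.
From the Nernst equation, log Q = n(E° − E)/0.0592 = 6·(+0.34 − (+0.334))/0.0592 = 0.608.
Balancing electrons gives 3 Cd²⁺(aq) + 2 Cr(s) → 3 Cd(s) + 2 Cr³⁺(aq); thus Q = [Cr³⁺(aq)]^2 / [Cd²⁺(aq)]^3.
Substituting the known concentrations and solving, log [Cd²⁺(aq)] = 0.004 and [Cd²⁺(aq)] = 1.0 M.

1.0 M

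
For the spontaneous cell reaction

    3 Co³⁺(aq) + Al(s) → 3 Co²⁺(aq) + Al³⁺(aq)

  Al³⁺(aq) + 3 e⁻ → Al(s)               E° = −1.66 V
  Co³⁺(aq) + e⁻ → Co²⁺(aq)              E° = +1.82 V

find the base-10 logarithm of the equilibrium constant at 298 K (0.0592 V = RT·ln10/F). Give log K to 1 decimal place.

log K = 176.4

The Co³⁺/Co²⁺ couple is reduced (cathode); E°cell = +1.82 − (−1.66) = +3.48 V with n = 3.
At equilibrium E = 0, so log K = nE°cell / 0.0592 = (3)(+3.48) / 0.0592 = 176.4.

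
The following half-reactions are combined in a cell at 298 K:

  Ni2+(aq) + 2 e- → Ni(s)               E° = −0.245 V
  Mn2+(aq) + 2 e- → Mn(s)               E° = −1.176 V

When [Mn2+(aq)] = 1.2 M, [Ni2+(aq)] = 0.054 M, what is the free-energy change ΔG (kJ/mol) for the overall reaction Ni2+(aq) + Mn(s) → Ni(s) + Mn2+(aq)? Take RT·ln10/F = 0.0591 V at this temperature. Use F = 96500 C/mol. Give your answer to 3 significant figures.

E°cell = −0.245 − (−1.176) = +0.931 V; the balanced reaction transfers n = 2 electrons.
Q = [Mn2+(aq)] / [Ni2+(aq)] = 22.2, so log Q = 1.347 and E = +0.931 − (0.0591/2)(1.347) = +0.8912 V.
ΔG = −nFE = −(2)(96500)(+0.8912) J/mol = −172 kJ/mol.

−172 kJ/mol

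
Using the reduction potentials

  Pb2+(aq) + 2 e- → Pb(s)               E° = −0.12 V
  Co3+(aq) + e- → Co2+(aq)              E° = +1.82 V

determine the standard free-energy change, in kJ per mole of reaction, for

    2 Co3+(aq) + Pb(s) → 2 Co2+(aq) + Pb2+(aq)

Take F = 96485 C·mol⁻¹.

−374 kJ/mol

In the reaction as written Co3+(aq) is reduced, so the Co³⁺/Co²⁺ couple is the cathode and Pb²⁺/Pb is the anode.
E°cell = +1.82 − (−0.12) = +1.94 V; balancing electrons gives n = 2.
ΔG° = −nFE°cell = −(2)(96485)(+1.94) J/mol = −374 kJ/mol.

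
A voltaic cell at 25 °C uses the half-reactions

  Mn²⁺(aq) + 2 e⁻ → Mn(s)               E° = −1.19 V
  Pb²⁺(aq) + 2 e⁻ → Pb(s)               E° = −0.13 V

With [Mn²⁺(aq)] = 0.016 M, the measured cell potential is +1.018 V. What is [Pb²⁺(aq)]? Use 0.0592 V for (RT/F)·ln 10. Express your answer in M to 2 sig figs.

0.00061 M

Pb²⁺/Pb is the cathode (higher E°); E°cell = −0.13 − (−1.19) = +1.06 V with n = 2.
Rearranging E = E° − (0.0592/n)·log Q gives log Q = 2(+1.06 − (+1.018))/0.0592 = 1.419.
For Pb²⁺(aq) + Mn(s) → Pb(s) + Mn²⁺(aq), the reaction quotient is Q = [Mn²⁺(aq)] / [Pb²⁺(aq)].
Solving for the unknown gives log [Pb²⁺(aq)] = −3.215, so [Pb²⁺(aq)] ≈ 0.00061 M.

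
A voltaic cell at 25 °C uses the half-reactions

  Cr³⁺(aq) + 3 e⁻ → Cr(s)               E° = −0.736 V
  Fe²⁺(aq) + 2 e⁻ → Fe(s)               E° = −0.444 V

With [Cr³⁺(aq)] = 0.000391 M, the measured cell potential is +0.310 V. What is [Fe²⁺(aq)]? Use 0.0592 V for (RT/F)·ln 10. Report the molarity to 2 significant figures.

0.022 M

With Fe²⁺/Fe at the cathode and Cr³⁺/Cr at the anode, E°cell = −0.444 − (−0.736) = +0.292 V (n = 6).
From the Nernst equation, log Q = n(E° − E)/0.0592 = 6·(+0.292 − (+0.310))/0.0592 = −1.824.
For 3 Fe²⁺(aq) + 2 Cr(s) → 3 Fe(s) + 2 Cr³⁺(aq), the reaction quotient is Q = [Cr³⁺(aq)]^2 / [Fe²⁺(aq)]^3.
Substituting the known concentrations and solving, log [Fe²⁺(aq)] = −1.664 and [Fe²⁺(aq)] = 0.022 M.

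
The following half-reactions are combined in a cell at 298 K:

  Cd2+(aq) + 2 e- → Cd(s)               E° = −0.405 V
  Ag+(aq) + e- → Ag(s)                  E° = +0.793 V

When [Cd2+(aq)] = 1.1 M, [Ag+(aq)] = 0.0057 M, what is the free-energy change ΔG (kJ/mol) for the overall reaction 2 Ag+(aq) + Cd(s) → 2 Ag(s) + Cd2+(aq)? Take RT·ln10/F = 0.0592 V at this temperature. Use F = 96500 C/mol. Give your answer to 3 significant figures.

−205 kJ/mol

The standard cell potential is +0.793 − (−0.405) = +1.198 V, with n = 2 electrons in the balanced equation.
The reaction quotient is [Cd2+(aq)] / [Ag+(aq)]^2 = 3.39×10^4; by Nernst, E = +1.198 − (0.0592/2)(4.530) = +1.0639 V.
Then ΔG = −nFE = −2 × 96500 × +1.0639 J/mol = −205 kJ/mol.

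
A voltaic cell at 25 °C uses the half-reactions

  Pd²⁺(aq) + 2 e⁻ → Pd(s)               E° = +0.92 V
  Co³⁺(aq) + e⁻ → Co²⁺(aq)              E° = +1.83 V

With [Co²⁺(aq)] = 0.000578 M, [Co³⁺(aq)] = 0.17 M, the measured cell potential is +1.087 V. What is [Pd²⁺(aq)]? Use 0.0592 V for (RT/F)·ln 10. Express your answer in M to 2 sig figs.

The Co³⁺/Co²⁺ couple has the larger reduction potential, so it is the cathode: E°cell = +1.83 − (+0.92) = +0.91 V and n = 2.
From the Nernst equation, log Q = n(E° − E)/0.0592 = 2·(+0.91 − (+1.087))/0.0592 = −5.980.
For 2 Co³⁺(aq) + Pd(s) → 2 Co²⁺(aq) + Pd²⁺(aq), the reaction quotient is Q = ([Co²⁺(aq)]^2·[Pd²⁺(aq)]) / [Co³⁺(aq)]^2.
Substituting the known concentrations and solving, log [Pd²⁺(aq)] = −1.043 and [Pd²⁺(aq)] = 0.091 M.

0.091 M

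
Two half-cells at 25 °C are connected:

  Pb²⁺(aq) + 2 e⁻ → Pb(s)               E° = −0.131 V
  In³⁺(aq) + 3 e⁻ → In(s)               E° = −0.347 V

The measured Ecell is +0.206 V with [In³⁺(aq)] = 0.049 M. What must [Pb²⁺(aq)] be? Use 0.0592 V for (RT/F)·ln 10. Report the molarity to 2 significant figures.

Pb²⁺/Pb is the cathode (higher E°); E°cell = −0.131 − (−0.347) = +0.216 V with n = 6.
Since E = E° − (0.0592/n)·log Q, log Q = n(E° − E)/0.0592 = 1.014.
The balanced reaction is 3 Pb²⁺(aq) + 2 In(s) → 3 Pb(s) + 2 In³⁺(aq), so Q = [In³⁺(aq)]^2 / [Pb²⁺(aq)]^3.
Substituting the known concentrations and solving, log [Pb²⁺(aq)] = −1.211 and [Pb²⁺(aq)] = 0.062 M.

0.062 M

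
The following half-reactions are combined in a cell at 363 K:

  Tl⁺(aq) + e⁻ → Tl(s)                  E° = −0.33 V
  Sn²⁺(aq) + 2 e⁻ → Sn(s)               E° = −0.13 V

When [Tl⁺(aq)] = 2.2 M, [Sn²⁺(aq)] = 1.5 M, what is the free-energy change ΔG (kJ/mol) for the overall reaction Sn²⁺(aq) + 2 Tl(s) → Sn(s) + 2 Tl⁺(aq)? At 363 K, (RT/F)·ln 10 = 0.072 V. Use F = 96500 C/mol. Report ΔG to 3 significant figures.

−35.1 kJ/mol

With Sn²⁺/Sn reduced at the cathode, E°cell = −0.13 − (−0.33) = +0.20 V and n = 2.
Here Q = [Tl⁺(aq)]^2 / [Sn²⁺(aq)] = 3.23 (log Q = 0.509), giving E = +0.20 − (0.072/2)·(0.509) = +0.1817 V.
ΔG = −nFE = −(2)(96500)(+0.1817) J/mol = −35.1 kJ/mol.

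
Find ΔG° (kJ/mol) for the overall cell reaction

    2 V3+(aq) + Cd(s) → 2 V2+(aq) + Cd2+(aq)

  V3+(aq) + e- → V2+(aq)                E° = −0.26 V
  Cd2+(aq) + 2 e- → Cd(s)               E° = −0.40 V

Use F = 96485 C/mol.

−27.0 kJ/mol

In the reaction as written V3+(aq) is reduced, so the V³⁺/V²⁺ couple is the cathode and Cd²⁺/Cd is the anode.
E°cell = −0.26 − (−0.40) = +0.14 V; balancing electrons gives n = 2.
ΔG° = −nFE°cell = −(2)(96485)(+0.14) J/mol = −27.0 kJ/mol.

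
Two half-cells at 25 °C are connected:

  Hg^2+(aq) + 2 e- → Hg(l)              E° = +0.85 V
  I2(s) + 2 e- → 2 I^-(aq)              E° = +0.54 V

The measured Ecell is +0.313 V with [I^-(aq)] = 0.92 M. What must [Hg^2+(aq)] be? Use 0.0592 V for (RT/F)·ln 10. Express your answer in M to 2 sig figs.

1.5 M

Hg²⁺/Hg is the cathode (higher E°); E°cell = +0.85 − (+0.54) = +0.31 V with n = 2.
Since E = E° − (0.0592/n)·log Q, log Q = n(E° − E)/0.0592 = −0.101.
For Hg^2+(aq) + 2 I^-(aq) → Hg(l) + I2(s), the reaction quotient is Q = 1 / ([Hg^2+(aq)]·[I^-(aq)]^2).
Substituting the known concentrations and solving, log [Hg^2+(aq)] = 0.173 and [Hg^2+(aq)] = 1.5 M.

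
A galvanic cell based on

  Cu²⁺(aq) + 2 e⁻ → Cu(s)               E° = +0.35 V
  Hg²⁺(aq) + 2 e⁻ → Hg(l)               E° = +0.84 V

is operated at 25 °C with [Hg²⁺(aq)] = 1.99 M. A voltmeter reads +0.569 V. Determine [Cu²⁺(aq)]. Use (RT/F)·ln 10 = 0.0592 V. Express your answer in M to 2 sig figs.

With Hg²⁺/Hg at the cathode and Cu²⁺/Cu at the anode, E°cell = +0.84 − (+0.35) = +0.49 V (n = 2).
From the Nernst equation, log Q = n(E° − E)/0.0592 = 2·(+0.49 − (+0.569))/0.0592 = −2.669.
For Hg²⁺(aq) + Cu(s) → Hg(l) + Cu²⁺(aq), the reaction quotient is Q = [Cu²⁺(aq)] / [Hg²⁺(aq)].
Isolating [Cu²⁺(aq)] in Q = 10^{−2.669} yields log [Cu²⁺(aq)] = −2.370, i.e. 0.0043 M.

0.0043 M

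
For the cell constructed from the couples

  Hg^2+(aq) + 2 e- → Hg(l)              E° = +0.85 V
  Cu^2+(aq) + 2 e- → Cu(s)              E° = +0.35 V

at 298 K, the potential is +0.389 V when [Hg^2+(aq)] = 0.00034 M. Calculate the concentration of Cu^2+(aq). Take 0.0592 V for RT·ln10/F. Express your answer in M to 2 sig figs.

Hg²⁺/Hg is the cathode (higher E°); E°cell = +0.85 − (+0.35) = +0.50 V with n = 2.
Since E = E° − (0.0592/n)·log Q, log Q = n(E° − E)/0.0592 = 3.750.
For Hg^2+(aq) + Cu(s) → Hg(l) + Cu^2+(aq), the reaction quotient is Q = [Cu^2+(aq)] / [Hg^2+(aq)].
Substituting the known concentrations and solving, log [Cu^2+(aq)] = 0.281 and [Cu^2+(aq)] = 1.9 M.

1.9 M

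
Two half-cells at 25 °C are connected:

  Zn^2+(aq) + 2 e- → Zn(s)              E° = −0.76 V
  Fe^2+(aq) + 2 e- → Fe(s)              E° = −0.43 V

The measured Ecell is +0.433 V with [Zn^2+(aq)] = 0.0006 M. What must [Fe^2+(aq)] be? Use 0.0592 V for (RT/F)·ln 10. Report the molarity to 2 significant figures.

1.8 M

With Fe²⁺/Fe at the cathode and Zn²⁺/Zn at the anode, E°cell = −0.43 − (−0.76) = +0.33 V (n = 2).
From the Nernst equation, log Q = n(E° − E)/0.0592 = 2·(+0.33 − (+0.433))/0.0592 = −3.480.
The balanced reaction is Fe^2+(aq) + Zn(s) → Fe(s) + Zn^2+(aq), so Q = [Zn^2+(aq)] / [Fe^2+(aq)].
Substituting the known concentrations and solving, log [Fe^2+(aq)] = 0.258 and [Fe^2+(aq)] = 1.8 M.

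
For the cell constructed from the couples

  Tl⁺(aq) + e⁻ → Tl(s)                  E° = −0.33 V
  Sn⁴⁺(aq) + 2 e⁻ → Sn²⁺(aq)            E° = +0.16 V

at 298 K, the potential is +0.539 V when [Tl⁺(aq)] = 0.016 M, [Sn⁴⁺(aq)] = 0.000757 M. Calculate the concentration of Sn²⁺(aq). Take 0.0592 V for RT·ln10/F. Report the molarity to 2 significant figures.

0.065 M

Sn⁴⁺/Sn²⁺ is the cathode (higher E°); E°cell = +0.16 − (−0.33) = +0.49 V with n = 2.
Rearranging E = E° − (0.0592/n)·log Q gives log Q = 2(+0.49 − (+0.539))/0.0592 = −1.655.
Balancing electrons gives Sn⁴⁺(aq) + 2 Tl(s) → Sn²⁺(aq) + 2 Tl⁺(aq); thus Q = ([Sn²⁺(aq)]·[Tl⁺(aq)]^2) / [Sn⁴⁺(aq)].
Substituting the known concentrations and solving, log [Sn²⁺(aq)] = −1.184 and [Sn²⁺(aq)] = 0.065 M.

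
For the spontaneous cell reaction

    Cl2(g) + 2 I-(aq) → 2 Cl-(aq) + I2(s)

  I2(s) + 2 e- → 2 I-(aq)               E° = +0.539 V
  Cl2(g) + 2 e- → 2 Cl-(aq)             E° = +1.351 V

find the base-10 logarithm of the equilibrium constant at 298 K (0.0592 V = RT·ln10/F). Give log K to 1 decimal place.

The Cl₂/Cl⁻ couple is reduced (cathode); E°cell = +1.351 − (+0.539) = +0.812 V with n = 2.
At equilibrium E = 0, so log K = nE°cell / 0.0592 = (2)(+0.812) / 0.0592 = 27.4.

log K = 27.4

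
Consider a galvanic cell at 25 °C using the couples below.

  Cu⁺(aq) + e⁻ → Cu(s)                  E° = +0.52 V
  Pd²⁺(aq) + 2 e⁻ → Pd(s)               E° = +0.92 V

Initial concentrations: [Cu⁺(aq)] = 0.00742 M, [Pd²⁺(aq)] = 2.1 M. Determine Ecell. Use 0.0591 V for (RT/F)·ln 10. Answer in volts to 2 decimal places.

Since E°(Pd²⁺/Pd) > E°(Cu⁺/Cu), Pd²⁺/Pd serves as the cathode.
E°cell = E°cat − E°an = +0.92 − (+0.52) = +0.40 V; n = 2.
For the overall reaction Pd²⁺(aq) + 2 Cu(s) → Pd(s) + 2 Cu⁺(aq), Q = [Cu⁺(aq)]^2 / [Pd²⁺(aq)] = 2.62×10^−5, giving log Q = −4.581.
By the Nernst equation, E = +0.40 − (0.0591/2)·(−4.581) = +0.54 V.

+0.54 V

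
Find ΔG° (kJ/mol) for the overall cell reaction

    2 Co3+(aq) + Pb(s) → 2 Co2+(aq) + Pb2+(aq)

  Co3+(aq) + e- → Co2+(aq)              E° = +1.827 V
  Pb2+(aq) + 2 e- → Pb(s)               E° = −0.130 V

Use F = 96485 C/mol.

−378 kJ/mol

In the reaction as written Co3+(aq) is reduced, so the Co³⁺/Co²⁺ couple is the cathode and Pb²⁺/Pb is the anode.
E°cell = +1.827 − (−0.130) = +1.957 V; balancing electrons gives n = 2.
ΔG° = −nFE°cell = −(2)(96485)(+1.957) J/mol = −378 kJ/mol.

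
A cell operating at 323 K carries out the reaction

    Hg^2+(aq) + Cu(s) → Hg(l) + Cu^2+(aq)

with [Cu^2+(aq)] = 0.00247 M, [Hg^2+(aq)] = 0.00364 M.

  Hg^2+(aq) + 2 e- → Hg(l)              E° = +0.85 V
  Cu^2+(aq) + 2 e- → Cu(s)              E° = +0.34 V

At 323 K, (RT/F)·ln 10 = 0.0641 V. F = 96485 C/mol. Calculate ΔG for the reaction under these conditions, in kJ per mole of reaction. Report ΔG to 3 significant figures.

−99.5 kJ/mol

With Hg²⁺/Hg reduced at the cathode, E°cell = +0.85 − (+0.34) = +0.51 V and n = 2.
The reaction quotient is [Cu^2+(aq)] / [Hg^2+(aq)] = 0.679; by Nernst, E = +0.51 − (0.0641/2)(−0.168) = +0.5154 V.
Finally ΔG = −nFE = −(2)(96485 C/mol)(+0.5154 V) = −99.5 kJ/mol.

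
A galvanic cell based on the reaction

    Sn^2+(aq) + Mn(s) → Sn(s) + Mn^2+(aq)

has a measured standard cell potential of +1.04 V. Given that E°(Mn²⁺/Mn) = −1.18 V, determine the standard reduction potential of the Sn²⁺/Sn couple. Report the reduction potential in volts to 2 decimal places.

−0.14 V

In the reaction as written the Sn²⁺/Sn couple is reduced (cathode) and Mn²⁺/Mn is oxidized (anode), so E°cell = E°(Sn²⁺/Sn) − E°(Mn²⁺/Mn).
E°(Sn²⁺/Sn) = E°cell + E°(anode) = +1.04 + (−1.18) = −0.14 V.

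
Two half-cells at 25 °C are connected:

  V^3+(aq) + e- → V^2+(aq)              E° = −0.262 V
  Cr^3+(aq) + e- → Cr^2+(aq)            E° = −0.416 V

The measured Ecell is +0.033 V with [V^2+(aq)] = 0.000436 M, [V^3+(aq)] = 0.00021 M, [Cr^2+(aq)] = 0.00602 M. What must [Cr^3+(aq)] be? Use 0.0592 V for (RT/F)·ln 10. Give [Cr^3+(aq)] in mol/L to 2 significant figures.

The V³⁺/V²⁺ couple has the larger reduction potential, so it is the cathode: E°cell = −0.262 − (−0.416) = +0.154 V and n = 1.
Since E = E° − (0.0592/n)·log Q, log Q = n(E° − E)/0.0592 = 2.044.
For V^3+(aq) + Cr^2+(aq) → V^2+(aq) + Cr^3+(aq), the reaction quotient is Q = ([V^2+(aq)]·[Cr^3+(aq)]) / ([V^3+(aq)]·[Cr^2+(aq)]).
Isolating [Cr^3+(aq)] in Q = 10^{2.044} yields log [Cr^3+(aq)] = −0.494, i.e. 0.32 M.

0.32 M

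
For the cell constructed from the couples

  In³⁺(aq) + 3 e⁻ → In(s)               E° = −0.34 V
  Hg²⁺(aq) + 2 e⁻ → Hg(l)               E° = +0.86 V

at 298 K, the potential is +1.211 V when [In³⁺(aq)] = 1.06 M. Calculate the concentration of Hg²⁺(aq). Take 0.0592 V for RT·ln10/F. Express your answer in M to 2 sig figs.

Hg²⁺/Hg is the cathode (higher E°); E°cell = +0.86 − (−0.34) = +1.20 V with n = 6.
From the Nernst equation, log Q = n(E° − E)/0.0592 = 6·(+1.20 − (+1.211))/0.0592 = −1.115.
Balancing electrons gives 3 Hg²⁺(aq) + 2 In(s) → 3 Hg(l) + 2 In³⁺(aq); thus Q = [In³⁺(aq)]^2 / [Hg²⁺(aq)]^3.
Solving for the unknown gives log [Hg²⁺(aq)] = 0.389, so [Hg²⁺(aq)] ≈ 2.4 M.

2.4 M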